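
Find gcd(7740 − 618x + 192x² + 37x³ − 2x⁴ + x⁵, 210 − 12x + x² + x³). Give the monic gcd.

30 − 6x + x²

Apply the Euclidean algorithm:
  x⁵ − 2x⁴ + 37x³ + 192x² − 618x + 7740 = (x² − 3x + 52)(x³ + x² − 12x + 210) + (−106x² + 636x − 3180)
  x³ + x² − 12x + 210 = (−(1/106)x − 7/106)(−106x² + 636x − 3180) + (0)
Last nonzero remainder: −106x² + 636x − 3180. Dividing through by −106 gives the monic gcd x² − 6x + 30.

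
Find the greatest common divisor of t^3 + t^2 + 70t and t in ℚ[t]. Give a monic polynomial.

t

Apply the Euclidean algorithm:
  t^3 + t^2 + 70t = (t^2 + t + 70)(t) + (0)
The last nonzero remainder t is already monic.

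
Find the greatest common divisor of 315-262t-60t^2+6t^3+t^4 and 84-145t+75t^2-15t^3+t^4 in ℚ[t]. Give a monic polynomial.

By polynomial division,
  t^4+6t^3-60t^2-262t+315 = (t^4-15t^3+75t^2-145t+84) + (21t^3-135t^2-117t+231)
  t^4-15t^3+75t^2-145t+84 = ((1/21)t-20/49)(21t^3-135t^2-117t+231) + ((1248/49)t^2-(9984/49)t+1248/7)
  21t^3-135t^2-117t+231 = ((343/416)t+539/416)((1248/49)t^2-(9984/49)t+1248/7) + (0)
Last nonzero remainder: (1248/49)t^2-(9984/49)t+1248/7. Dividing through by 1248/49 gives the monic gcd t^2-8t+7.

7-8t+t^2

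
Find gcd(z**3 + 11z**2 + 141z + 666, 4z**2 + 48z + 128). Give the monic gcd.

1

By polynomial division,
  z**3 + 11z**2 + 141z + 666 = ((1/4)z - 1/4)(4z**2 + 48z + 128) + (121z + 698)
  4z**2 + 48z + 128 = ((4/121)z + 3016/14641)(121z + 698) + (-231120/14641)
  121z + 698 = (-(1771561/231120)z - 5109709/115560)(-231120/14641) + (0)
The last nonzero remainder is the constant -231120/14641, so the polynomials are coprime and gcd = 1.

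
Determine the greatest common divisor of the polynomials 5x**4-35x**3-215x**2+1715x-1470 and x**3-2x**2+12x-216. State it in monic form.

Euclidean algorithm in ℚ[x]:
  5x**4-35x**3-215x**2+1715x-1470 = (5x-25)(x**3-2x**2+12x-216) + (-325x**2+3095x-6870)
  x**3-2x**2+12x-216 = (-(1/325)x-489/21125)(-325x**2+3095x-6870) + ((264081/4225)x-1584486/4225)
  -325x**2+3095x-6870 = (-(1373125/264081)x+4837625/264081)((264081/4225)x-1584486/4225) + (0)
Last nonzero remainder: (264081/4225)x-1584486/4225. Dividing through by 264081/4225 gives the monic gcd x-6.

x-6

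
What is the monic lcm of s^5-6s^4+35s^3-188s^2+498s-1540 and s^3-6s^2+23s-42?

Apply the Euclidean algorithm:
  s^5-6s^4+35s^3-188s^2+498s-1540 = (s^2+12)(s^3-6s^2+23s-42) + (-74s^2+222s-1036)
  s^3-6s^2+23s-42 = (-(1/74)s+3/74)(-74s^2+222s-1036) + (0)
Last nonzero remainder: -74s^2+222s-1036. Dividing through by -74 gives the monic gcd s^2-3s+14.
Then lcm(f, g) = f·g / gcd(f, g); expanding and making the result monic gives the answer.

s^6-9s^5+53s^4-293s^3+1062s^2-3034s+4620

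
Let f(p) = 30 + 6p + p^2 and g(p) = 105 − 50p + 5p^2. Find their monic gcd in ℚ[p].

1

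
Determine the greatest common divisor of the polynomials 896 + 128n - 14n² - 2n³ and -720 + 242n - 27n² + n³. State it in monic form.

-8 + n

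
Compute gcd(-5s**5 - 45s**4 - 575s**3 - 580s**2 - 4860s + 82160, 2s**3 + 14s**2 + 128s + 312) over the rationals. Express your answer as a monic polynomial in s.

By polynomial division,
  -5s**5 - 45s**4 - 575s**3 - 580s**2 - 4860s + 82160 = (-(5/2)s**2 - 5s - 185/2)(2s**3 + 14s**2 + 128s + 312) + (2135s**2 + 8540s + 111020)
  2s**3 + 14s**2 + 128s + 312 = ((2/2135)s + 6/2135)(2135s**2 + 8540s + 111020) + (0)
Last nonzero remainder: 2135s**2 + 8540s + 111020. Dividing through by 2135 gives the monic gcd s**2 + 4s + 52.

s**2 + 4s + 52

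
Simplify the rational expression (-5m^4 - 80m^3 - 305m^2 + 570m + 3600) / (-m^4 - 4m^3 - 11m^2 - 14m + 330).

By polynomial division,
  -5m^4 - 80m^3 - 305m^2 + 570m + 3600 = (5)(-m^4 - 4m^3 - 11m^2 - 14m + 330) + (-60m^3 - 250m^2 + 640m + 1950)
  -m^4 - 4m^3 - 11m^2 - 14m + 330 = ((1/60)m - 1/360)(-60m^3 - 250m^2 + 640m + 1950) + (-(805/36)m^2 - (805/18)m + 4025/12)
  -60m^3 - 250m^2 + 640m + 1950 = ((432/161)m + 936/161)(-(805/36)m^2 - (805/18)m + 4025/12) + (0)
Last nonzero remainder: -(805/36)m^2 - (805/18)m + 4025/12. Dividing through by -805/36 gives the monic gcd m^2 + 2m - 15.
Cancel m^2 + 2m - 15 from numerator and denominator to get the reduced form.

(5m^2 + 70m + 240)/(m^2 + 2m + 22)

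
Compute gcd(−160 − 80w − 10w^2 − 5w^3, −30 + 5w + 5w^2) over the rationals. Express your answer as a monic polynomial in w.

Apply the Euclidean algorithm:
  −5w^3 − 10w^2 − 80w − 160 = (−w − 1)(5w^2 + 5w − 30) + (−105w − 190)
  5w^2 + 5w − 30 = (−(1/21)w + 17/441)(−105w − 190) + (−10000/441)
  −105w − 190 = ((9261/2000)w + 8379/1000)(−10000/441) + (0)
The last nonzero remainder is the constant −10000/441, so the polynomials are coprime and gcd = 1.

1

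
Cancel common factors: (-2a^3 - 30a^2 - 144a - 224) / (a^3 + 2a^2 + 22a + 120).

Apply the Euclidean algorithm:
  -2a^3 - 30a^2 - 144a - 224 = (-2)(a^3 + 2a^2 + 22a + 120) + (-26a^2 - 100a + 16)
  a^3 + 2a^2 + 22a + 120 = (-(1/26)a + 12/169)(-26a^2 - 100a + 16) + ((5022/169)a + 20088/169)
  -26a^2 - 100a + 16 = (-(2197/2511)a + 338/2511)((5022/169)a + 20088/169) + (0)
Last nonzero remainder: (5022/169)a + 20088/169. Dividing through by 5022/169 gives the monic gcd a + 4.
Cancel a + 4 from numerator and denominator to get the reduced form.

(-2a^2 - 22a - 56)/(a^2 - 2a + 30)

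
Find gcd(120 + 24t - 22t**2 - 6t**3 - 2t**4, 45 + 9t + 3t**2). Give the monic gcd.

15 + 3t + t**2

By polynomial division,
  -2t**4 - 6t**3 - 22t**2 + 24t + 120 = (-(2/3)t**2 + 8/3)(3t**2 + 9t + 45) + (0)
Last nonzero remainder: 3t**2 + 9t + 45. Dividing through by 3 gives the monic gcd t**2 + 3t + 15.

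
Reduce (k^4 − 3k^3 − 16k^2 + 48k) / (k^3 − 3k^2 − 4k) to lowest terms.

(k^2 + k − 12)/(k + 1)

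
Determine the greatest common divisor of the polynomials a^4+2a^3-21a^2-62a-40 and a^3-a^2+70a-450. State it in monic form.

Euclidean algorithm in ℚ[a]:
  a^4+2a^3-21a^2-62a-40 = (a+3)(a^3-a^2+70a-450) + (-88a^2+178a+1310)
  a^3-a^2+70a-450 = (-(1/88)a-45/3872)(-88a^2+178a+1310) + ((168345/1936)a-841725/1936)
  -88a^2+178a+1310 = (-(170368/168345)a-507232/168345)((168345/1936)a-841725/1936) + (0)
Last nonzero remainder: (168345/1936)a-841725/1936. Dividing through by 168345/1936 gives the monic gcd a-5.

a-5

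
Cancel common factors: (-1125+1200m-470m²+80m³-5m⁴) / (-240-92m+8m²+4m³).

(225-195m+55m²-5m³)/(48+28m+4m²)

By polynomial division,
  -5m⁴+80m³-470m²+1200m-1125 = (-(5/4)m+45/2)(4m³+8m²-92m-240) + (-765m²+2970m+4275)
  4m³+8m²-92m-240 = (-(4/765)m-80/2601)(-765m²+2970m+4275) + ((6272/289)m-31360/289)
  -765m²+2970m+4275 = (-(221085/6272)m-247095/6272)((6272/289)m-31360/289) + (0)
Last nonzero remainder: (6272/289)m-31360/289. Dividing through by 6272/289 gives the monic gcd m-5.
Cancel m-5 from numerator and denominator to get the reduced form.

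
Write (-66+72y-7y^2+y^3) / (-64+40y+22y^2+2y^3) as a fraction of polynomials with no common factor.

By polynomial division,
  y^3-7y^2+72y-66 = (1/2)(2y^3+22y^2+40y-64) + (-18y^2+52y-34)
  2y^3+22y^2+40y-64 = (-(1/9)y-125/81)(-18y^2+52y-34) + ((9434/81)y-9434/81)
  -18y^2+52y-34 = (-(729/4717)y+1377/4717)((9434/81)y-9434/81) + (0)
Last nonzero remainder: (9434/81)y-9434/81. Dividing through by 9434/81 gives the monic gcd y-1.
Cancel y-1 from numerator and denominator to get the reduced form.

(66-6y+y^2)/(64+24y+2y^2)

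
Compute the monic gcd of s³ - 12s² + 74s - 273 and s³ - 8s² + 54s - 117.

s² - 5s + 39

Euclidean algorithm in ℚ[s]:
  s³ - 12s² + 74s - 273 = (s³ - 8s² + 54s - 117) + (-4s² + 20s - 156)
  s³ - 8s² + 54s - 117 = (-(1/4)s + 3/4)(-4s² + 20s - 156) + (0)
Last nonzero remainder: -4s² + 20s - 156. Dividing through by -4 gives the monic gcd s² - 5s + 39.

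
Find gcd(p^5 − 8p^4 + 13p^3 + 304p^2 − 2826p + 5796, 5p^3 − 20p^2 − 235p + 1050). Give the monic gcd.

Euclidean algorithm in ℚ[p]:
  p^5 − 8p^4 + 13p^3 + 304p^2 − 2826p + 5796 = ((1/5)p^2 − (4/5)p + 44/5)(5p^3 − 20p^2 − 235p + 1050) + (82p^2 + 82p − 3444)
  5p^3 − 20p^2 − 235p + 1050 = ((5/82)p − 25/82)(82p^2 + 82p − 3444) + (0)
Last nonzero remainder: 82p^2 + 82p − 3444. Dividing through by 82 gives the monic gcd p^2 + p − 42.

p^2 + p − 42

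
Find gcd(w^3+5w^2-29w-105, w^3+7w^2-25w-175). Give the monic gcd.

w^2+2w-35

By polynomial division,
  w^3+5w^2-29w-105 = (w^3+7w^2-25w-175) + (-2w^2-4w+70)
  w^3+7w^2-25w-175 = (-(1/2)w-5/2)(-2w^2-4w+70) + (0)
Last nonzero remainder: -2w^2-4w+70. Dividing through by -2 gives the monic gcd w^2+2w-35.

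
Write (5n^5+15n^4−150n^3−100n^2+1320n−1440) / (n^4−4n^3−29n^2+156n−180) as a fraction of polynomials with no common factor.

(5n^2+10n−40)/(n−5)

By polynomial division,
  5n^5+15n^4−150n^3−100n^2+1320n−1440 = (5n+35)(n^4−4n^3−29n^2+156n−180) + (135n^3+135n^2−3240n+4860)
  n^4−4n^3−29n^2+156n−180 = ((1/135)n−1/27)(135n^3+135n^2−3240n+4860) + (0)
Last nonzero remainder: 135n^3+135n^2−3240n+4860. Dividing through by 135 gives the monic gcd n^3+n^2−24n+36.
Cancel n^3+n^2−24n+36 from numerator and denominator to get the reduced form.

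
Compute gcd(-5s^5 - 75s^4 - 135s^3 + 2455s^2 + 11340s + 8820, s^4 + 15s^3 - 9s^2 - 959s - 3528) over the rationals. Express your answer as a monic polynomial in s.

Apply the Euclidean algorithm:
  -5s^5 - 75s^4 - 135s^3 + 2455s^2 + 11340s + 8820 = (-5s)(s^4 + 15s^3 - 9s^2 - 959s - 3528) + (-180s^3 - 2340s^2 - 6300s + 8820)
  s^4 + 15s^3 - 9s^2 - 959s - 3528 = (-(1/180)s - 1/90)(-180s^3 - 2340s^2 - 6300s + 8820) + (-70s^2 - 980s - 3430)
  -180s^3 - 2340s^2 - 6300s + 8820 = ((18/7)s - 18/7)(-70s^2 - 980s - 3430) + (0)
Last nonzero remainder: -70s^2 - 980s - 3430. Dividing through by -70 gives the monic gcd s^2 + 14s + 49.

s^2 + 14s + 49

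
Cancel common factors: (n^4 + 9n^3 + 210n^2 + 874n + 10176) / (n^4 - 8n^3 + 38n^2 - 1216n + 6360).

By polynomial division,
  n^4 + 9n^3 + 210n^2 + 874n + 10176 = (n^4 - 8n^3 + 38n^2 - 1216n + 6360) + (17n^3 + 172n^2 + 2090n + 3816)
  n^4 - 8n^3 + 38n^2 - 1216n + 6360 = ((1/17)n - 308/289)(17n^3 + 172n^2 + 2090n + 3816) + ((28428/289)n^2 + (227424/289)n + 3013368/289)
  17n^3 + 172n^2 + 2090n + 3816 = ((4913/28428)n + 867/2369)((28428/289)n^2 + (227424/289)n + 3013368/289) + (0)
Last nonzero remainder: (28428/289)n^2 + (227424/289)n + 3013368/289. Dividing through by 28428/289 gives the monic gcd n^2 + 8n + 106.
Cancel n^2 + 8n + 106 from numerator and denominator to get the reduced form.

(n^2 + n + 96)/(n^2 - 16n + 60)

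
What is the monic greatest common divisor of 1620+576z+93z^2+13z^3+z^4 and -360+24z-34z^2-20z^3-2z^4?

36+12z+z^2

Repeated division with remainder:
  z^4+13z^3+93z^2+576z+1620 = (-1/2)(-2z^4-20z^3-34z^2+24z-360) + (3z^3+76z^2+588z+1440)
  -2z^4-20z^3-34z^2+24z-360 = (-(2/3)z+92/9)(3z^3+76z^2+588z+1440) + (-(3770/9)z^2-(15080/3)z-15080)
  3z^3+76z^2+588z+1440 = (-(27/3770)z-36/377)(-(3770/9)z^2-(15080/3)z-15080) + (0)
Last nonzero remainder: -(3770/9)z^2-(15080/3)z-15080. Dividing through by -3770/9 gives the monic gcd z^2+12z+36.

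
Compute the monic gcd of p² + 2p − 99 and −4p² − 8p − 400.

Repeated division with remainder:
  p² + 2p − 99 = (−1/4)(−4p² − 8p − 400) + (−199)
  −4p² − 8p − 400 = ((4/199)p² + (8/199)p + 400/199)(−199) + (0)
The last nonzero remainder is the constant −199, so the polynomials are coprime and gcd = 1.

1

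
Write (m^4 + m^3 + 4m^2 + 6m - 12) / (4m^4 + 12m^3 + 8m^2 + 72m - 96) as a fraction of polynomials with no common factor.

(m + 2)/(4m + 16)

Euclidean algorithm in ℚ[m]:
  m^4 + m^3 + 4m^2 + 6m - 12 = (1/4)(4m^4 + 12m^3 + 8m^2 + 72m - 96) + (-2m^3 + 2m^2 - 12m + 12)
  4m^4 + 12m^3 + 8m^2 + 72m - 96 = (-2m - 8)(-2m^3 + 2m^2 - 12m + 12) + (0)
Last nonzero remainder: -2m^3 + 2m^2 - 12m + 12. Dividing through by -2 gives the monic gcd m^3 - m^2 + 6m - 6.
Cancel m^3 - m^2 + 6m - 6 from numerator and denominator to get the reduced form.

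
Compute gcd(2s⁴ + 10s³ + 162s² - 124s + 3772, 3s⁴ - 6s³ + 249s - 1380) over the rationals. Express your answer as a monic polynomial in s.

s² - 3s + 23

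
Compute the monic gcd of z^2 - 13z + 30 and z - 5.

Repeated division with remainder:
  z^2 - 13z + 30 = (z - 8)(z - 5) + (-10)
  z - 5 = (-(1/10)z + 1/2)(-10) + (0)
The last nonzero remainder is the constant -10, so the polynomials are coprime and gcd = 1.

1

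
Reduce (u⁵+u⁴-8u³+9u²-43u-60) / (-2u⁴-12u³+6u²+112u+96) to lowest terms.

(-u²+u-5)/(2u+8)

Euclidean algorithm in ℚ[u]:
  u⁵+u⁴-8u³+9u²-43u-60 = (-(1/2)u+5/2)(-2u⁴-12u³+6u²+112u+96) + (25u³+50u²-275u-300)
  -2u⁴-12u³+6u²+112u+96 = (-(2/25)u-8/25)(25u³+50u²-275u-300) + (0)
Last nonzero remainder: 25u³+50u²-275u-300. Dividing through by 25 gives the monic gcd u³+2u²-11u-12.
Cancel u³+2u²-11u-12 from numerator and denominator to get the reduced form.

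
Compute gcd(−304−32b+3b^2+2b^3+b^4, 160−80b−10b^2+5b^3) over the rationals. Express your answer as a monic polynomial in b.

Apply the Euclidean algorithm:
  b^4+2b^3+3b^2−32b−304 = ((1/5)b+4/5)(5b^3−10b^2−80b+160) + (27b^2−432)
  5b^3−10b^2−80b+160 = ((5/27)b−10/27)(27b^2−432) + (0)
Last nonzero remainder: 27b^2−432. Dividing through by 27 gives the monic gcd b^2−16.

−16+b^2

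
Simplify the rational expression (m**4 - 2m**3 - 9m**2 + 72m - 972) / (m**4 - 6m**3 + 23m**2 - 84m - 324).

(m + 6)/(m + 2)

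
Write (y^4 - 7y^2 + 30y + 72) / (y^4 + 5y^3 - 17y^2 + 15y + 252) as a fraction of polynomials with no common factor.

(y + 2)/(y + 7)

Repeated division with remainder:
  y^4 - 7y^2 + 30y + 72 = (y^4 + 5y^3 - 17y^2 + 15y + 252) + (-5y^3 + 10y^2 + 15y - 180)
  y^4 + 5y^3 - 17y^2 + 15y + 252 = (-(1/5)y - 7/5)(-5y^3 + 10y^2 + 15y - 180) + (0)
Last nonzero remainder: -5y^3 + 10y^2 + 15y - 180. Dividing through by -5 gives the monic gcd y^3 - 2y^2 - 3y + 36.
Cancel y^3 - 2y^2 - 3y + 36 from numerator and denominator to get the reduced form.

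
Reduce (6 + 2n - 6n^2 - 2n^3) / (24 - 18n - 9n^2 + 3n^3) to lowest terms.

(-6 - 8n - 2n^2)/(-24 - 6n + 3n^2)

By polynomial division,
  -2n^3 - 6n^2 + 2n + 6 = (-2/3)(3n^3 - 9n^2 - 18n + 24) + (-12n^2 - 10n + 22)
  3n^3 - 9n^2 - 18n + 24 = (-(1/4)n + 23/24)(-12n^2 - 10n + 22) + (-(35/12)n + 35/12)
  -12n^2 - 10n + 22 = ((144/35)n + 264/35)(-(35/12)n + 35/12) + (0)
Last nonzero remainder: -(35/12)n + 35/12. Dividing through by -35/12 gives the monic gcd n - 1.
Cancel n - 1 from numerator and denominator to get the reduced form.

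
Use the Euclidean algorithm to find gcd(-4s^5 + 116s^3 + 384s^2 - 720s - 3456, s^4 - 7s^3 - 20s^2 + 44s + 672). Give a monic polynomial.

By polynomial division,
  -4s^5 + 116s^3 + 384s^2 - 720s - 3456 = (-4s - 28)(s^4 - 7s^3 - 20s^2 + 44s + 672) + (-160s^3 + 3200s + 15360)
  s^4 - 7s^3 - 20s^2 + 44s + 672 = (-(1/160)s + 7/160)(-160s^3 + 3200s + 15360) + (0)
Last nonzero remainder: -160s^3 + 3200s + 15360. Dividing through by -160 gives the monic gcd s^3 - 20s - 96.

s^3 - 20s - 96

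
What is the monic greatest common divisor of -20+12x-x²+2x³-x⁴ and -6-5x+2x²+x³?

-2+x

Repeated division with remainder:
  -x⁴+2x³-x²+12x-20 = (-x+4)(x³+2x²-5x-6) + (-14x²+26x+4)
  x³+2x²-5x-6 = (-(1/14)x-27/98)(-14x²+26x+4) + ((120/49)x-240/49)
  -14x²+26x+4 = (-(343/60)x-49/60)((120/49)x-240/49) + (0)
Last nonzero remainder: (120/49)x-240/49. Dividing through by 120/49 gives the monic gcd x-2.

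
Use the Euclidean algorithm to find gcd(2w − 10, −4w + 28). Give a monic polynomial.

1

By polynomial division,
  2w − 10 = (−1/2)(−4w + 28) + (4)
  −4w + 28 = (−w + 7)(4) + (0)
The last nonzero remainder is the constant 4, so the polynomials are coprime and gcd = 1.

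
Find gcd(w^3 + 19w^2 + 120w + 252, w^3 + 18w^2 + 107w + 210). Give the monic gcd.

w^2 + 13w + 42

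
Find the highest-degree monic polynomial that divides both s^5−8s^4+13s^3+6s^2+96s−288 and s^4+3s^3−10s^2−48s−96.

s^3−s^2−6s−24

Apply the Euclidean algorithm:
  s^5−8s^4+13s^3+6s^2+96s−288 = (s−11)(s^4+3s^3−10s^2−48s−96) + (56s^3−56s^2−336s−1344)
  s^4+3s^3−10s^2−48s−96 = ((1/56)s+1/14)(56s^3−56s^2−336s−1344) + (0)
Last nonzero remainder: 56s^3−56s^2−336s−1344. Dividing through by 56 gives the monic gcd s^3−s^2−6s−24.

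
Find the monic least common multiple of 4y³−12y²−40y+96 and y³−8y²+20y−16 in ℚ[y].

y⁴−5y³−4y²+44y−48

Euclidean algorithm in ℚ[y]:
  4y³−12y²−40y+96 = (4)(y³−8y²+20y−16) + (20y²−120y+160)
  y³−8y²+20y−16 = ((1/20)y−1/10)(20y²−120y+160) + (0)
Last nonzero remainder: 20y²−120y+160. Dividing through by 20 gives the monic gcd y²−6y+8.
Then lcm(f, g) = f·g / gcd(f, g); expanding and making the result monic gives the answer.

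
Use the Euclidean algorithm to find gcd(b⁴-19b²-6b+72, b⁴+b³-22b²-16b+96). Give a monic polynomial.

b³-3b²-10b+24

Apply the Euclidean algorithm:
  b⁴-19b²-6b+72 = (b⁴+b³-22b²-16b+96) + (-b³+3b²+10b-24)
  b⁴+b³-22b²-16b+96 = (-b-4)(-b³+3b²+10b-24) + (0)
Last nonzero remainder: -b³+3b²+10b-24. Dividing through by -1 gives the monic gcd b³-3b²-10b+24.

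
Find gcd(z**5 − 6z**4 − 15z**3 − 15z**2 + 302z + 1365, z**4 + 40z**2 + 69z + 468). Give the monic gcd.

z**2 + 3z + 13

By polynomial division,
  z**5 − 6z**4 − 15z**3 − 15z**2 + 302z + 1365 = (z − 6)(z**4 + 40z**2 + 69z + 468) + (−55z**3 + 156z**2 + 248z + 4173)
  z**4 + 40z**2 + 69z + 468 = (−(1/55)z − 156/3025)(−55z**3 + 156z**2 + 248z + 4173) + ((158976/3025)z**2 + (476928/3025)z + 2066688/3025)
  −55z**3 + 156z**2 + 248z + 4173 = (−(166375/158976)z + 323675/52992)((158976/3025)z**2 + (476928/3025)z + 2066688/3025) + (0)
Last nonzero remainder: (158976/3025)z**2 + (476928/3025)z + 2066688/3025. Dividing through by 158976/3025 gives the monic gcd z**2 + 3z + 13.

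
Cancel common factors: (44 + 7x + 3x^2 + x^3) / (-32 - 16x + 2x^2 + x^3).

(11 - x + x^2)/(-8 - 2x + x^2)

Euclidean algorithm in ℚ[x]:
  x^3 + 3x^2 + 7x + 44 = (x^3 + 2x^2 - 16x - 32) + (x^2 + 23x + 76)
  x^3 + 2x^2 - 16x - 32 = (x - 21)(x^2 + 23x + 76) + (391x + 1564)
  x^2 + 23x + 76 = ((1/391)x + 19/391)(391x + 1564) + (0)
Last nonzero remainder: 391x + 1564. Dividing through by 391 gives the monic gcd x + 4.
Cancel x + 4 from numerator and denominator to get the reduced form.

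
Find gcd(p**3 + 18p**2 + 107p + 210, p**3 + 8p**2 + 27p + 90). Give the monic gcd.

Apply the Euclidean algorithm:
  p**3 + 18p**2 + 107p + 210 = (p**3 + 8p**2 + 27p + 90) + (10p**2 + 80p + 120)
  p**3 + 8p**2 + 27p + 90 = ((1/10)p)(10p**2 + 80p + 120) + (15p + 90)
  10p**2 + 80p + 120 = ((2/3)p + 4/3)(15p + 90) + (0)
Last nonzero remainder: 15p + 90. Dividing through by 15 gives the monic gcd p + 6.

p + 6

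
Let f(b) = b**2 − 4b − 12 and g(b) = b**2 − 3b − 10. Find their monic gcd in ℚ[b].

Euclidean algorithm in ℚ[b]:
  b**2 − 4b − 12 = (b**2 − 3b − 10) + (−b − 2)
  b**2 − 3b − 10 = (−b + 5)(−b − 2) + (0)
Last nonzero remainder: −b − 2. Dividing through by −1 gives the monic gcd b + 2.

b + 2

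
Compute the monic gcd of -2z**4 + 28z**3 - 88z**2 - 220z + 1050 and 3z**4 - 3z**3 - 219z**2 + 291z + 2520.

Apply the Euclidean algorithm:
  -2z**4 + 28z**3 - 88z**2 - 220z + 1050 = (-2/3)(3z**4 - 3z**3 - 219z**2 + 291z + 2520) + (26z**3 - 234z**2 - 26z + 2730)
  3z**4 - 3z**3 - 219z**2 + 291z + 2520 = ((3/26)z + 12/13)(26z**3 - 234z**2 - 26z + 2730) + (0)
Last nonzero remainder: 26z**3 - 234z**2 - 26z + 2730. Dividing through by 26 gives the monic gcd z**3 - 9z**2 - z + 105.

z**3 - 9z**2 - z + 105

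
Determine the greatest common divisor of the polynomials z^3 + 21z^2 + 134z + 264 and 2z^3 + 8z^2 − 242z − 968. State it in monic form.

z^2 + 15z + 44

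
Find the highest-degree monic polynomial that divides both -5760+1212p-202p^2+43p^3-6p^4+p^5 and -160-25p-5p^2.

Apply the Euclidean algorithm:
  p^5-6p^4+43p^3-202p^2+1212p-5760 = (-(1/5)p^3+(11/5)p^2-(66/5)p+36)(-5p^2-25p-160) + (0)
Last nonzero remainder: -5p^2-25p-160. Dividing through by -5 gives the monic gcd p^2+5p+32.

32+5p+p^2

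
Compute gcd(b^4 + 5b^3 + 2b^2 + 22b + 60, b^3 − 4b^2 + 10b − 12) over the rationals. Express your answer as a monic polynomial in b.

Apply the Euclidean algorithm:
  b^4 + 5b^3 + 2b^2 + 22b + 60 = (b + 9)(b^3 − 4b^2 + 10b − 12) + (28b^2 − 56b + 168)
  b^3 − 4b^2 + 10b − 12 = ((1/28)b − 1/14)(28b^2 − 56b + 168) + (0)
Last nonzero remainder: 28b^2 − 56b + 168. Dividing through by 28 gives the monic gcd b^2 − 2b + 6.

b^2 − 2b + 6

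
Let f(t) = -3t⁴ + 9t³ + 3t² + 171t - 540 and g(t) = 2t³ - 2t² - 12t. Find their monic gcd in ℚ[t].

t - 3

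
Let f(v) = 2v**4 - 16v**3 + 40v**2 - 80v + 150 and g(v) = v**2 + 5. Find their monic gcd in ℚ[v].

v**2 + 5

Repeated division with remainder:
  2v**4 - 16v**3 + 40v**2 - 80v + 150 = (2v**2 - 16v + 30)(v**2 + 5) + (0)
The last nonzero remainder v**2 + 5 is already monic.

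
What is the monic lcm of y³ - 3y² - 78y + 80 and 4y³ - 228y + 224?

By polynomial division,
  y³ - 3y² - 78y + 80 = (1/4)(4y³ - 228y + 224) + (-3y² - 21y + 24)
  4y³ - 228y + 224 = (-(4/3)y + 28/3)(-3y² - 21y + 24) + (0)
Last nonzero remainder: -3y² - 21y + 24. Dividing through by -3 gives the monic gcd y² + 7y - 8.
Then lcm(f, g) = f·g / gcd(f, g); expanding and making the result monic gives the answer.

y⁴ - 10y³ - 57y² + 626y - 560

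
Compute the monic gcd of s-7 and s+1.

1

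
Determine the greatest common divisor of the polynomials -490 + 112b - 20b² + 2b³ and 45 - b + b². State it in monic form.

1

Apply the Euclidean algorithm:
  2b³ - 20b² + 112b - 490 = (2b - 18)(b² - b + 45) + (4b + 320)
  b² - b + 45 = ((1/4)b - 81/4)(4b + 320) + (6525)
  4b + 320 = ((4/6525)b + 64/1305)(6525) + (0)
The last nonzero remainder is the constant 6525, so the polynomials are coprime and gcd = 1.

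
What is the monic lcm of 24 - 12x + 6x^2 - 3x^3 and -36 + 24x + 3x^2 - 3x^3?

Repeated division with remainder:
  -3x^3 + 6x^2 - 12x + 24 = (-3x^3 + 3x^2 + 24x - 36) + (3x^2 - 36x + 60)
  -3x^3 + 3x^2 + 24x - 36 = (-x - 11)(3x^2 - 36x + 60) + (-312x + 624)
  3x^2 - 36x + 60 = (-(1/104)x + 5/52)(-312x + 624) + (0)
Last nonzero remainder: -312x + 624. Dividing through by -312 gives the monic gcd x - 2.
Then lcm(f, g) = f·g / gcd(f, g); expanding and making the result monic gives the answer.

48 - 32x + 8x^2 - 4x^3 - x^4 + x^5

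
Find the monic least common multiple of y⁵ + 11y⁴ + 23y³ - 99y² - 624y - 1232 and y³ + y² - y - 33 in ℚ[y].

y⁶ + 8y⁵ - 10y⁴ - 168y³ - 327y² + 640y + 3696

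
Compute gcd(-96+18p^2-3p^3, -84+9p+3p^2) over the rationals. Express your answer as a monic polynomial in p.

-4+p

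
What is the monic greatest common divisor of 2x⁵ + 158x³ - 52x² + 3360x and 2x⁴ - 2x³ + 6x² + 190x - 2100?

Euclidean algorithm in ℚ[x]:
  2x⁵ + 158x³ - 52x² + 3360x = (x + 1)(2x⁴ - 2x³ + 6x² + 190x - 2100) + (154x³ - 248x² + 5270x + 2100)
  2x⁴ - 2x³ + 6x² + 190x - 2100 = ((1/77)x + 47/5929)(154x³ - 248x² + 5270x + 2100) + (-(358560/5929)x² + (717120/5929)x - 1792800/847)
  154x³ - 248x² + 5270x + 2100 = (-(456533/179280)x - 5929/5976)(-(358560/5929)x² + (717120/5929)x - 1792800/847) + (0)
Last nonzero remainder: -(358560/5929)x² + (717120/5929)x - 1792800/847. Dividing through by -358560/5929 gives the monic gcd x² - 2x + 35.

x² - 2x + 35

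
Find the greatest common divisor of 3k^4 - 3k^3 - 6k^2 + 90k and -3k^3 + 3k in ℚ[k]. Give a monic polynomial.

k

By polynomial division,
  3k^4 - 3k^3 - 6k^2 + 90k = (-k + 1)(-3k^3 + 3k) + (-3k^2 + 87k)
  -3k^3 + 3k = (k + 29)(-3k^2 + 87k) + (-2520k)
  -3k^2 + 87k = ((1/840)k - 29/840)(-2520k) + (0)
Last nonzero remainder: -2520k. Dividing through by -2520 gives the monic gcd k.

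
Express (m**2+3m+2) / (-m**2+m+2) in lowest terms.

(-m-2)/(m-2)

Euclidean algorithm in ℚ[m]:
  m**2+3m+2 = (-1)(-m**2+m+2) + (4m+4)
  -m**2+m+2 = (-(1/4)m+1/2)(4m+4) + (0)
Last nonzero remainder: 4m+4. Dividing through by 4 gives the monic gcd m+1.
Cancel m+1 from numerator and denominator to get the reduced form.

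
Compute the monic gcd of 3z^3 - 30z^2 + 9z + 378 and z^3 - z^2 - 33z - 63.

By polynomial division,
  3z^3 - 30z^2 + 9z + 378 = (3)(z^3 - z^2 - 33z - 63) + (-27z^2 + 108z + 567)
  z^3 - z^2 - 33z - 63 = (-(1/27)z - 1/9)(-27z^2 + 108z + 567) + (0)
Last nonzero remainder: -27z^2 + 108z + 567. Dividing through by -27 gives the monic gcd z^2 - 4z - 21.

z^2 - 4z - 21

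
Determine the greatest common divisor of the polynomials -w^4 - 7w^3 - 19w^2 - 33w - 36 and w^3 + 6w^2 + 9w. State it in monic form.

Euclidean algorithm in ℚ[w]:
  -w^4 - 7w^3 - 19w^2 - 33w - 36 = (-w - 1)(w^3 + 6w^2 + 9w) + (-4w^2 - 24w - 36)
  w^3 + 6w^2 + 9w = (-(1/4)w)(-4w^2 - 24w - 36) + (0)
Last nonzero remainder: -4w^2 - 24w - 36. Dividing through by -4 gives the monic gcd w^2 + 6w + 9.

w^2 + 6w + 9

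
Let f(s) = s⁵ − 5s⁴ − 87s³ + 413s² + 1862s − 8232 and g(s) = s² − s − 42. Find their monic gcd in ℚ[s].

s² − s − 42

Euclidean algorithm in ℚ[s]:
  s⁵ − 5s⁴ − 87s³ + 413s² + 1862s − 8232 = (s³ − 4s² − 49s + 196)(s² − s − 42) + (0)
The last nonzero remainder s² − s − 42 is already monic.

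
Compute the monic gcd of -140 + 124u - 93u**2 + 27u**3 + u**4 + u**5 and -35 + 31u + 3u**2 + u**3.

35 + 4u + u**2

Euclidean algorithm in ℚ[u]:
  u**5 + u**4 + 27u**3 - 93u**2 + 124u - 140 = (u**2 - 2u + 2)(u**3 + 3u**2 + 31u - 35) + (-2u**2 - 8u - 70)
  u**3 + 3u**2 + 31u - 35 = (-(1/2)u + 1/2)(-2u**2 - 8u - 70) + (0)
Last nonzero remainder: -2u**2 - 8u - 70. Dividing through by -2 gives the monic gcd u**2 + 4u + 35.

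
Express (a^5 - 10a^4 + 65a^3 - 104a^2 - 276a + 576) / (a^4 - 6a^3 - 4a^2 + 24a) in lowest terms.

(a^3 - 10a^2 + 69a - 144)/(a^2 - 6a)

Euclidean algorithm in ℚ[a]:
  a^5 - 10a^4 + 65a^3 - 104a^2 - 276a + 576 = (a - 4)(a^4 - 6a^3 - 4a^2 + 24a) + (45a^3 - 144a^2 - 180a + 576)
  a^4 - 6a^3 - 4a^2 + 24a = ((1/45)a - 14/225)(45a^3 - 144a^2 - 180a + 576) + (-(224/25)a^2 + 896/25)
  45a^3 - 144a^2 - 180a + 576 = (-(1125/224)a + 225/14)(-(224/25)a^2 + 896/25) + (0)
Last nonzero remainder: -(224/25)a^2 + 896/25. Dividing through by -224/25 gives the monic gcd a^2 - 4.
Cancel a^2 - 4 from numerator and denominator to get the reduced form.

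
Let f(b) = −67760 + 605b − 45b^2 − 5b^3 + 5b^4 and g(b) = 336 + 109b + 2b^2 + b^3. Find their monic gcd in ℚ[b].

Euclidean algorithm in ℚ[b]:
  5b^4 − 5b^3 − 45b^2 + 605b − 67760 = (5b − 15)(b^3 + 2b^2 + 109b + 336) + (−560b^2 + 560b − 62720)
  b^3 + 2b^2 + 109b + 336 = (−(1/560)b − 3/560)(−560b^2 + 560b − 62720) + (0)
Last nonzero remainder: −560b^2 + 560b − 62720. Dividing through by −560 gives the monic gcd b^2 − b + 112.

112 − b + b^2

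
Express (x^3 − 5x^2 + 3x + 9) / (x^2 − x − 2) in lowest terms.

(x^2 − 6x + 9)/(x − 2)

Euclidean algorithm in ℚ[x]:
  x^3 − 5x^2 + 3x + 9 = (x − 4)(x^2 − x − 2) + (x + 1)
  x^2 − x − 2 = (x − 2)(x + 1) + (0)
The last nonzero remainder x + 1 is already monic.
Cancel x + 1 from numerator and denominator to get the reduced form.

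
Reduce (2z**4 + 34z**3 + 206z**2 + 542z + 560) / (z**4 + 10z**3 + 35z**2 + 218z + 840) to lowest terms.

Apply the Euclidean algorithm:
  2z**4 + 34z**3 + 206z**2 + 542z + 560 = (2)(z**4 + 10z**3 + 35z**2 + 218z + 840) + (14z**3 + 136z**2 + 106z - 1120)
  z**4 + 10z**3 + 35z**2 + 218z + 840 = ((1/14)z + 1/49)(14z**3 + 136z**2 + 106z - 1120) + ((1208/49)z**2 + (14496/49)z + 6040/7)
  14z**3 + 136z**2 + 106z - 1120 = ((343/604)z - 196/151)((1208/49)z**2 + (14496/49)z + 6040/7) + (0)
Last nonzero remainder: (1208/49)z**2 + (14496/49)z + 6040/7. Dividing through by 1208/49 gives the monic gcd z**2 + 12z + 35.
Cancel z**2 + 12z + 35 from numerator and denominator to get the reduced form.

(2z**2 + 10z + 16)/(z**2 - 2z + 24)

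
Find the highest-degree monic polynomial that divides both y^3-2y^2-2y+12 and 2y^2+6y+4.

Euclidean algorithm in ℚ[y]:
  y^3-2y^2-2y+12 = ((1/2)y-5/2)(2y^2+6y+4) + (11y+22)
  2y^2+6y+4 = ((2/11)y+2/11)(11y+22) + (0)
Last nonzero remainder: 11y+22. Dividing through by 11 gives the monic gcd y+2.

y+2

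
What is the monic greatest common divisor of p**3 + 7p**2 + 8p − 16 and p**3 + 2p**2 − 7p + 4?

By polynomial division,
  p**3 + 7p**2 + 8p − 16 = (p**3 + 2p**2 − 7p + 4) + (5p**2 + 15p − 20)
  p**3 + 2p**2 − 7p + 4 = ((1/5)p − 1/5)(5p**2 + 15p − 20) + (0)
Last nonzero remainder: 5p**2 + 15p − 20. Dividing through by 5 gives the monic gcd p**2 + 3p − 4.

p**2 + 3p − 4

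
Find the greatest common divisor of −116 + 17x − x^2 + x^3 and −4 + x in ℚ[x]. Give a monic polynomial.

−4 + x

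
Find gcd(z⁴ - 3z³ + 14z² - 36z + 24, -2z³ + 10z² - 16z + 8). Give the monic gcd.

z² - 3z + 2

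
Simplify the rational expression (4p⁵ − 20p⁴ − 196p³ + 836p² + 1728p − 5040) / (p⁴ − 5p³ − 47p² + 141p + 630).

By polynomial division,
  4p⁵ − 20p⁴ − 196p³ + 836p² + 1728p − 5040 = (4p)(p⁴ − 5p³ − 47p² + 141p + 630) + (−8p³ + 272p² − 792p − 5040)
  p⁴ − 5p³ − 47p² + 141p + 630 = (−(1/8)p − 29/8)(−8p³ + 272p² − 792p − 5040) + (840p² − 3360p − 17640)
  −8p³ + 272p² − 792p − 5040 = (−(1/105)p + 2/7)(840p² − 3360p − 17640) + (0)
Last nonzero remainder: 840p² − 3360p − 17640. Dividing through by 840 gives the monic gcd p² − 4p − 21.
Cancel p² − 4p − 21 from numerator and denominator to get the reduced form.

(4p³ − 4p² − 128p + 240)/(p² − p − 30)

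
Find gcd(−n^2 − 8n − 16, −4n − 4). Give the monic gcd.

1

By polynomial division,
  −n^2 − 8n − 16 = ((1/4)n + 7/4)(−4n − 4) + (−9)
  −4n − 4 = ((4/9)n + 4/9)(−9) + (0)
The last nonzero remainder is the constant −9, so the polynomials are coprime and gcd = 1.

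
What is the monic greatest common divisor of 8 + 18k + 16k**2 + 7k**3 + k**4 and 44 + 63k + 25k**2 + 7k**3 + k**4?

4 + 5k + k**2

Euclidean algorithm in ℚ[k]:
  k**4 + 7k**3 + 16k**2 + 18k + 8 = (k**4 + 7k**3 + 25k**2 + 63k + 44) + (-9k**2 - 45k - 36)
  k**4 + 7k**3 + 25k**2 + 63k + 44 = (-(1/9)k**2 - (2/9)k - 11/9)(-9k**2 - 45k - 36) + (0)
Last nonzero remainder: -9k**2 - 45k - 36. Dividing through by -9 gives the monic gcd k**2 + 5k + 4.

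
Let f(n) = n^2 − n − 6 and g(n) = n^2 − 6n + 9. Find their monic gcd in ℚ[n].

By polynomial division,
  n^2 − n − 6 = (n^2 − 6n + 9) + (5n − 15)
  n^2 − 6n + 9 = ((1/5)n − 3/5)(5n − 15) + (0)
Last nonzero remainder: 5n − 15. Dividing through by 5 gives the monic gcd n − 3.

n − 3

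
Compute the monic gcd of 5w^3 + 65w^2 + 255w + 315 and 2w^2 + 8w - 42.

Repeated division with remainder:
  5w^3 + 65w^2 + 255w + 315 = ((5/2)w + 45/2)(2w^2 + 8w - 42) + (180w + 1260)
  2w^2 + 8w - 42 = ((1/90)w - 1/30)(180w + 1260) + (0)
Last nonzero remainder: 180w + 1260. Dividing through by 180 gives the monic gcd w + 7.

w + 7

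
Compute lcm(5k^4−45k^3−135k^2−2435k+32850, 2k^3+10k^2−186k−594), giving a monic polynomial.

Euclidean algorithm in ℚ[k]:
  5k^4−45k^3−135k^2−2435k+32850 = ((5/2)k−35)(2k^3+10k^2−186k−594) + (680k^2−7460k+12060)
  2k^3+10k^2−186k−594 = ((1/340)k+543/11560)(680k^2−7460k+12060) + ((74529/578)k−670761/578)
  680k^2−7460k+12060 = ((393040/74529)k−774520/74529)((74529/578)k−670761/578) + (0)
Last nonzero remainder: (74529/578)k−670761/578. Dividing through by 74529/578 gives the monic gcd k−9.
Then lcm(f, g) = f·g / gcd(f, g); expanding and making the result monic gives the answer.

k^6+5k^5−120k^4−1162k^3−1139k^2+75909k+216810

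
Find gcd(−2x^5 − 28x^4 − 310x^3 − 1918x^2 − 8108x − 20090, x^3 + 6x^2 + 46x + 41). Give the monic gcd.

By polynomial division,
  −2x^5 − 28x^4 − 310x^3 − 1918x^2 − 8108x − 20090 = (−2x^2 − 16x − 122)(x^3 + 6x^2 + 46x + 41) + (−368x^2 − 1840x − 15088)
  x^3 + 6x^2 + 46x + 41 = (−(1/368)x − 1/368)(−368x^2 − 1840x − 15088) + (0)
Last nonzero remainder: −368x^2 − 1840x − 15088. Dividing through by −368 gives the monic gcd x^2 + 5x + 41.

x^2 + 5x + 41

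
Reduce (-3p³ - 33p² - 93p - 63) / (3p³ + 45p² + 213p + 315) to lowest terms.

(-p - 1)/(p + 5)

Repeated division with remainder:
  -3p³ - 33p² - 93p - 63 = (-1)(3p³ + 45p² + 213p + 315) + (12p² + 120p + 252)
  3p³ + 45p² + 213p + 315 = ((1/4)p + 5/4)(12p² + 120p + 252) + (0)
Last nonzero remainder: 12p² + 120p + 252. Dividing through by 12 gives the monic gcd p² + 10p + 21.
Cancel p² + 10p + 21 from numerator and denominator to get the reduced form.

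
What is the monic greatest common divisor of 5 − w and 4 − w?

Repeated division with remainder:
  −w + 5 = (−w + 4) + (1)
  −w + 4 = (−w + 4)(1) + (0)
The last nonzero remainder is the constant 1, so the polynomials are coprime and gcd = 1.

1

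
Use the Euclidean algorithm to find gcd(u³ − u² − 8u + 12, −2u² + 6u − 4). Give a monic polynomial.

Repeated division with remainder:
  u³ − u² − 8u + 12 = (−(1/2)u − 1)(−2u² + 6u − 4) + (−4u + 8)
  −2u² + 6u − 4 = ((1/2)u − 1/2)(−4u + 8) + (0)
Last nonzero remainder: −4u + 8. Dividing through by −4 gives the monic gcd u − 2.

u − 2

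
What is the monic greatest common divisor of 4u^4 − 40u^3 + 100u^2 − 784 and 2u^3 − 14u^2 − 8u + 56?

u^2 − 5u − 14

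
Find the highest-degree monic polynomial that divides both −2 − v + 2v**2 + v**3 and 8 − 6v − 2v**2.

−1 + v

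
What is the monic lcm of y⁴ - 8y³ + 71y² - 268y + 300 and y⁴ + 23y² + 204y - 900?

Apply the Euclidean algorithm:
  y⁴ - 8y³ + 71y² - 268y + 300 = (y⁴ + 23y² + 204y - 900) + (-8y³ + 48y² - 472y + 1200)
  y⁴ + 23y² + 204y - 900 = (-(1/8)y - 3/4)(-8y³ + 48y² - 472y + 1200) + (0)
Last nonzero remainder: -8y³ + 48y² - 472y + 1200. Dividing through by -8 gives the monic gcd y³ - 6y² + 59y - 150.
Then lcm(f, g) = f·g / gcd(f, g); expanding and making the result monic gives the answer.

y⁵ - 2y⁴ + 23y³ + 158y² - 1308y + 1800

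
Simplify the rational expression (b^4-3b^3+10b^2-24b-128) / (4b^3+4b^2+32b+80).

By polynomial division,
  b^4-3b^3+10b^2-24b-128 = ((1/4)b-1)(4b^3+4b^2+32b+80) + (6b^2-12b-48)
  4b^3+4b^2+32b+80 = ((2/3)b+2)(6b^2-12b-48) + (88b+176)
  6b^2-12b-48 = ((3/44)b-3/11)(88b+176) + (0)
Last nonzero remainder: 88b+176. Dividing through by 88 gives the monic gcd b+2.
Cancel b+2 from numerator and denominator to get the reduced form.

(b^3-5b^2+20b-64)/(4b^2-4b+40)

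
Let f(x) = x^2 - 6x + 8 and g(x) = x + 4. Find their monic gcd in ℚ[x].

Repeated division with remainder:
  x^2 - 6x + 8 = (x - 10)(x + 4) + (48)
  x + 4 = ((1/48)x + 1/12)(48) + (0)
The last nonzero remainder is the constant 48, so the polynomials are coprime and gcd = 1.

1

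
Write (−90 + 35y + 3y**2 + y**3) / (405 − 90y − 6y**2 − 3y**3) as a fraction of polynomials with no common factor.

(2 − y)/(−9 + 3y)

Euclidean algorithm in ℚ[y]:
  y**3 + 3y**2 + 35y − 90 = (−1/3)(−3y**3 − 6y**2 − 90y + 405) + (y**2 + 5y + 45)
  −3y**3 − 6y**2 − 90y + 405 = (−3y + 9)(y**2 + 5y + 45) + (0)
The last nonzero remainder y**2 + 5y + 45 is already monic.
Cancel y**2 + 5y + 45 from numerator and denominator to get the reduced form.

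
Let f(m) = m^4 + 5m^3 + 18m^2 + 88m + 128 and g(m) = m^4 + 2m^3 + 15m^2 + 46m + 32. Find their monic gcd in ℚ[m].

m^3 + m^2 + 14m + 32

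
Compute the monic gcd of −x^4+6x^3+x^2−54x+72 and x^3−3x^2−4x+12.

Euclidean algorithm in ℚ[x]:
  −x^4+6x^3+x^2−54x+72 = (−x+3)(x^3−3x^2−4x+12) + (6x^2−30x+36)
  x^3−3x^2−4x+12 = ((1/6)x+1/3)(6x^2−30x+36) + (0)
Last nonzero remainder: 6x^2−30x+36. Dividing through by 6 gives the monic gcd x^2−5x+6.

x^2−5x+6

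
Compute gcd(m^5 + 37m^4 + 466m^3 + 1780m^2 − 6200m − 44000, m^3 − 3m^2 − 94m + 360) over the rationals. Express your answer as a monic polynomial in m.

m^2 + 6m − 40

Euclidean algorithm in ℚ[m]:
  m^5 + 37m^4 + 466m^3 + 1780m^2 − 6200m − 44000 = (m^2 + 40m + 680)(m^3 − 3m^2 − 94m + 360) + (7220m^2 + 43320m − 288800)
  m^3 − 3m^2 − 94m + 360 = ((1/7220)m − 9/7220)(7220m^2 + 43320m − 288800) + (0)
Last nonzero remainder: 7220m^2 + 43320m − 288800. Dividing through by 7220 gives the monic gcd m^2 + 6m − 40.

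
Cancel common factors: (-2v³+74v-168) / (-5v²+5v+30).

(2v²+6v-56)/(5v+10)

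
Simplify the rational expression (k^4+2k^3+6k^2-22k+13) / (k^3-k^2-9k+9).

(k^3+3k^2+9k-13)/(k^2-9)

Apply the Euclidean algorithm:
  k^4+2k^3+6k^2-22k+13 = (k+3)(k^3-k^2-9k+9) + (18k^2-4k-14)
  k^3-k^2-9k+9 = ((1/18)k-7/162)(18k^2-4k-14) + (-(680/81)k+680/81)
  18k^2-4k-14 = (-(729/340)k-567/340)(-(680/81)k+680/81) + (0)
Last nonzero remainder: -(680/81)k+680/81. Dividing through by -680/81 gives the monic gcd k-1.
Cancel k-1 from numerator and denominator to get the reduced form.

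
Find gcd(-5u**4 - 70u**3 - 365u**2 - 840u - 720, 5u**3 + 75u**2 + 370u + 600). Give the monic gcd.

u + 4

Apply the Euclidean algorithm:
  -5u**4 - 70u**3 - 365u**2 - 840u - 720 = (-u + 1)(5u**3 + 75u**2 + 370u + 600) + (-70u**2 - 610u - 1320)
  5u**3 + 75u**2 + 370u + 600 = (-(1/14)u - 22/49)(-70u**2 - 610u - 1320) + ((90/49)u + 360/49)
  -70u**2 - 610u - 1320 = (-(343/9)u - 539/3)((90/49)u + 360/49) + (0)
Last nonzero remainder: (90/49)u + 360/49. Dividing through by 90/49 gives the monic gcd u + 4.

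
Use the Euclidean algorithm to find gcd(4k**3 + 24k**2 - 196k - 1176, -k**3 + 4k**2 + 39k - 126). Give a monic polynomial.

k**2 - k - 42

Repeated division with remainder:
  4k**3 + 24k**2 - 196k - 1176 = (-4)(-k**3 + 4k**2 + 39k - 126) + (40k**2 - 40k - 1680)
  -k**3 + 4k**2 + 39k - 126 = (-(1/40)k + 3/40)(40k**2 - 40k - 1680) + (0)
Last nonzero remainder: 40k**2 - 40k - 1680. Dividing through by 40 gives the monic gcd k**2 - k - 42.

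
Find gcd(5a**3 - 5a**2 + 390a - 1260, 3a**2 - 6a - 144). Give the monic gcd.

1

Euclidean algorithm in ℚ[a]:
  5a**3 - 5a**2 + 390a - 1260 = ((5/3)a + 5/3)(3a**2 - 6a - 144) + (640a - 1020)
  3a**2 - 6a - 144 = ((3/640)a - 39/20480)(640a - 1020) + (-149445/1024)
  640a - 1020 = (-(131072/29889)a + 69632/9963)(-149445/1024) + (0)
The last nonzero remainder is the constant -149445/1024, so the polynomials are coprime and gcd = 1.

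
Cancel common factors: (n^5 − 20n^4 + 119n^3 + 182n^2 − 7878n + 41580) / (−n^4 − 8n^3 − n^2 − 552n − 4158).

Euclidean algorithm in ℚ[n]:
  n^5 − 20n^4 + 119n^3 + 182n^2 − 7878n + 41580 = (−n + 28)(−n^4 − 8n^3 − n^2 − 552n − 4158) + (342n^3 − 342n^2 + 3420n + 158004)
  −n^4 − 8n^3 − n^2 − 552n − 4158 = (−(1/342)n − 1/38)(342n^3 − 342n^2 + 3420n + 158004) + (0)
Last nonzero remainder: 342n^3 − 342n^2 + 3420n + 158004. Dividing through by 342 gives the monic gcd n^3 − n^2 + 10n + 462.
Cancel n^3 − n^2 + 10n + 462 from numerator and denominator to get the reduced form.

(−n^2 + 19n − 90)/(n + 9)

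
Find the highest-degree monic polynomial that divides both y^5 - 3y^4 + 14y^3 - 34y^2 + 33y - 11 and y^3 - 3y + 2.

y^2 - 2y + 1

By polynomial division,
  y^5 - 3y^4 + 14y^3 - 34y^2 + 33y - 11 = (y^2 - 3y + 17)(y^3 - 3y + 2) + (-45y^2 + 90y - 45)
  y^3 - 3y + 2 = (-(1/45)y - 2/45)(-45y^2 + 90y - 45) + (0)
Last nonzero remainder: -45y^2 + 90y - 45. Dividing through by -45 gives the monic gcd y^2 - 2y + 1.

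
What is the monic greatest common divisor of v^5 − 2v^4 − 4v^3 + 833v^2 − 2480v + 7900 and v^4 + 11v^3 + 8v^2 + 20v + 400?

v^3 + 7v^2 − 20v + 100

Apply the Euclidean algorithm:
  v^5 − 2v^4 − 4v^3 + 833v^2 − 2480v + 7900 = (v − 13)(v^4 + 11v^3 + 8v^2 + 20v + 400) + (131v^3 + 917v^2 − 2620v + 13100)
  v^4 + 11v^3 + 8v^2 + 20v + 400 = ((1/131)v + 4/131)(131v^3 + 917v^2 − 2620v + 13100) + (0)
Last nonzero remainder: 131v^3 + 917v^2 − 2620v + 13100. Dividing through by 131 gives the monic gcd v^3 + 7v^2 − 20v + 100.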